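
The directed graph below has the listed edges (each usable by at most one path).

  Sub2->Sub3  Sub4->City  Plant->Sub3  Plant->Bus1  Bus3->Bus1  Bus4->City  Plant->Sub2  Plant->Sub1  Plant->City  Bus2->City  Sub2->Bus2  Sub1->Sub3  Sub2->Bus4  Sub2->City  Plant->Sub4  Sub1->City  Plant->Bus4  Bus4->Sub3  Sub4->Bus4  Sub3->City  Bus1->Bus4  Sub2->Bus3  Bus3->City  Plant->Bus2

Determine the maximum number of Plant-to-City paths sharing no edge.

Assign every edge capacity 1; by Menger, the answer equals the max flow.
Path Plant→City (+1); total 1.
Path Plant→Sub1→City (+1); total 2.
Path Plant→Sub2→City (+1); total 3.
Path Plant→Bus2→City (+1); total 4.
Path Plant→Sub4→City (+1); total 5.
Path Plant→Bus4→City (+1); total 6.
Path Plant→Sub3→City (+1); total 7.
No residual Plant→City path; max flow = 7.
Certifying cut of size 7: {Bus4→City, Plant→Bus2, Plant→City, Plant→Sub1, Plant→Sub2, Plant→Sub4, Sub3→City}.

7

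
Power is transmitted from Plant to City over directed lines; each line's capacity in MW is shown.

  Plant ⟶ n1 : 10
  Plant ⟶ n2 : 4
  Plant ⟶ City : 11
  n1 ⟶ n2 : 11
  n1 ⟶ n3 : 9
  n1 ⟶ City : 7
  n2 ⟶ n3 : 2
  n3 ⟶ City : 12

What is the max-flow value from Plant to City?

23

Augment Plant→City: bottleneck 11, flow now 11.
Augment Plant→n1→City: bottleneck 7, flow now 18.
Augment Plant→n1→n3→City: bottleneck 3, flow now 21.
Augment Plant→n2→n3→City: bottleneck 2, flow now 23.
No augmenting path remains; maximum flow = 23.
In the residual graph, reachable from Plant: {Plant, n2}.
Min-cut edges: Plant→n1 (10), Plant→City (11), n2→n3 (2); capacity 10 + 11 + 2 = 23.
This cut is saturated, so no flow can exceed 23.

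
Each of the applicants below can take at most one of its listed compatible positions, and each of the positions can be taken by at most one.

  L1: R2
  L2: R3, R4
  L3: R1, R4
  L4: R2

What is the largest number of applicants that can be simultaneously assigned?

3

Unit-capacity flow: source→left, listed edges, right→sink; max matching = max flow.
Augmenting path L1→R2 (+1); matched 1.
Augmenting path L2→R3 (+1); matched 2.
Augmenting path L3→R1 (+1); matched 3.
No augmenting path remains; maximum matching = 3.
König certificate: {L2, L3, R2} is a vertex cover of size 3 (every listed pair touches it), so no matching can be larger.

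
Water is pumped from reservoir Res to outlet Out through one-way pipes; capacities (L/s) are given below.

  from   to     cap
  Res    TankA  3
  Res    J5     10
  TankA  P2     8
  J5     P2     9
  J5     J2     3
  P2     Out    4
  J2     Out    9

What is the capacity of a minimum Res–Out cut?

Augment Res→TankA→P2→Out: bottleneck 3, flow now 3.
Augment Res→J5→P2→Out: bottleneck 1, flow now 4.
Augment Res→J5→J2→Out: bottleneck 3, flow now 7.
No augmenting path remains; maximum flow = 7.
By max-flow min-cut, the minimum cut capacity equals the max flow.
In the residual graph, reachable from Res: {Res, TankA, J5, P2}.
Min-cut edges: J5→J2 (3), P2→Out (4); capacity 3 + 4 = 7.

7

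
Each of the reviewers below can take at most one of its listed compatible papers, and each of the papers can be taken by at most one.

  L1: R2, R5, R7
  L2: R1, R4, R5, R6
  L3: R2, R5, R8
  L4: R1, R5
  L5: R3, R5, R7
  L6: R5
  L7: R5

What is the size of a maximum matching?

6

Unit-capacity flow: source→left, listed edges, right→sink; max matching = max flow.
Augmenting path L1→R2 (+1); matched 1.
Augmenting path L2→R1 (+1); matched 2.
Augmenting path L3→R5 (+1); matched 3.
Augmenting path L5→R3 (+1); matched 4.
Augmenting path L4→R1→L2→R4 (+1); matched 5.
Augmenting path L6→R5→L3→R8 (+1); matched 6.
No augmenting path remains; maximum matching = 6.
König certificate: {L1, L2, L3, L4, L5, R5} is a vertex cover of size 6 (every listed pair touches it), so no matching can be larger.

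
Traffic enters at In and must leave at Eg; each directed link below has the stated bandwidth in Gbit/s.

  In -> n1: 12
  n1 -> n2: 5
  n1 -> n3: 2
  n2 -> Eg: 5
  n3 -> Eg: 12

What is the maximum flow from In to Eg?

Augment In→n1→n2→Eg: bottleneck 5, flow now 5.
Augment In→n1→n3→Eg: bottleneck 2, flow now 7.
No augmenting path remains; maximum flow = 7.
In the residual graph, reachable from In: {In, n1}.
Min-cut edges: n1→n2 (5), n1→n3 (2); capacity 5 + 2 = 7.
This cut is saturated, so no flow can exceed 7.

7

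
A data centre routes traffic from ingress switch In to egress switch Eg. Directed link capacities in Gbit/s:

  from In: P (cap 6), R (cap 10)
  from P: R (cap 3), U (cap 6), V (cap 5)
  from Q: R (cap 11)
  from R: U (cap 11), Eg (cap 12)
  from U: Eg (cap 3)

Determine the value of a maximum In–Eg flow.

Augment In→R→Eg: bottleneck 10, flow now 10.
Augment In→P→R→Eg: bottleneck 2, flow now 12.
Augment In→P→U→Eg: bottleneck 3, flow now 15.
No augmenting path remains; maximum flow = 15.
In the residual graph, reachable from In: {In, P, R, U, V}.
Min-cut edges: R→Eg (12), U→Eg (3); capacity 12 + 3 = 15.
This cut is saturated, so no flow can exceed 15.

15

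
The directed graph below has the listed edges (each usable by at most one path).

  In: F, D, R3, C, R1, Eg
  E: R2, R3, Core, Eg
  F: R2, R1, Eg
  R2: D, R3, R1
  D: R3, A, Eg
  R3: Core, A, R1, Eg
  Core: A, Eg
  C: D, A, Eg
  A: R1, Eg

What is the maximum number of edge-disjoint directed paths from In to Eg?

Assign every edge capacity 1; by Menger, the answer equals the max flow.
Path In→Eg (+1); total 1.
Path In→F→Eg (+1); total 2.
Path In→D→Eg (+1); total 3.
Path In→R3→Eg (+1); total 4.
Path In→C→Eg (+1); total 5.
No residual In→Eg path; max flow = 5.
Certifying cut of size 5: {In→C, In→D, In→Eg, In→F, In→R3}.

5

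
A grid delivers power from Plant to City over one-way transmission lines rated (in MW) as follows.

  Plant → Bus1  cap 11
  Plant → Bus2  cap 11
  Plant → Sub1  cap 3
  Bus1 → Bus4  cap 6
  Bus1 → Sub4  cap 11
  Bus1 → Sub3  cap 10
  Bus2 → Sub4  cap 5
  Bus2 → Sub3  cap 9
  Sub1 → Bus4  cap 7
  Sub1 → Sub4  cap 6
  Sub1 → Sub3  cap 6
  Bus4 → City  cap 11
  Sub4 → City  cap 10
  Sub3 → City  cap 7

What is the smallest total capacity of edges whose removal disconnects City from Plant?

25

Augment Plant→Bus1→Bus4→City: bottleneck 6, flow now 6.
Augment Plant→Bus1→Sub4→City: bottleneck 5, flow now 11.
Augment Plant→Bus2→Sub4→City: bottleneck 5, flow now 16.
Augment Plant→Bus2→Sub3→City: bottleneck 6, flow now 22.
Augment Plant→Sub1→Bus4→City: bottleneck 3, flow now 25.
No augmenting path remains; maximum flow = 25.
By max-flow min-cut, the minimum cut capacity equals the max flow.
In the residual graph, reachable from Plant: {Plant}.
Min-cut edges: Plant→Bus1 (11), Plant→Bus2 (11), Plant→Sub1 (3); capacity 11 + 11 + 3 = 25.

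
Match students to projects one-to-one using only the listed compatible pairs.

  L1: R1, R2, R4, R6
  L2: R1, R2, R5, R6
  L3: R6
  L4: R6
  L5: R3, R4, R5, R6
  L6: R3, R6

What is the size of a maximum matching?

5

Unit-capacity flow: source→left, listed edges, right→sink; max matching = max flow.
Augmenting path L1→R1 (+1); matched 1.
Augmenting path L2→R2 (+1); matched 2.
Augmenting path L3→R6 (+1); matched 3.
Augmenting path L5→R3 (+1); matched 4.
Augmenting path L6→R3→L5→R4 (+1); matched 5.
No augmenting path remains; maximum matching = 5.
König certificate: {L1, L2, L5, L6, R6} is a vertex cover of size 5 (every listed pair touches it), so no matching can be larger.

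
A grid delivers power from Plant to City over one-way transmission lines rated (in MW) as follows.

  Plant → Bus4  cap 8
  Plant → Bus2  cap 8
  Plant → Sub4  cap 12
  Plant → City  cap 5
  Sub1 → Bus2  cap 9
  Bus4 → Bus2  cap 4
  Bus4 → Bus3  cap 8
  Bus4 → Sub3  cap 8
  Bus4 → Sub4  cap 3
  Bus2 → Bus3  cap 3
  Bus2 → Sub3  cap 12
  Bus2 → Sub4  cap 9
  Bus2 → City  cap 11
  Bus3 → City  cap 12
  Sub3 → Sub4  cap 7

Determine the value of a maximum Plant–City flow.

21

Augment Plant→City: bottleneck 5, flow now 5.
Augment Plant→Bus2→City: bottleneck 8, flow now 13.
Augment Plant→Bus4→Bus2→City: bottleneck 3, flow now 16.
Augment Plant→Bus4→Bus3→City: bottleneck 5, flow now 21.
No augmenting path remains; maximum flow = 21.
In the residual graph, reachable from Plant: {Plant, Sub4}.
Min-cut edges: Plant→Bus4 (8), Plant→Bus2 (8), Plant→City (5); capacity 8 + 8 + 5 = 21.
This cut is saturated, so no flow can exceed 21.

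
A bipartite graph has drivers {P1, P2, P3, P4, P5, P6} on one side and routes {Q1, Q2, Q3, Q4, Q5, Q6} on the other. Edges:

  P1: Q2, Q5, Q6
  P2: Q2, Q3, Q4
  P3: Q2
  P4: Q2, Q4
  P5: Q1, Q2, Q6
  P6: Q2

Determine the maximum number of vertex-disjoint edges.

Unit-capacity flow: source→left, listed edges, right→sink; max matching = max flow.
Augmenting path P1→Q2 (+1); matched 1.
Augmenting path P2→Q3 (+1); matched 2.
Augmenting path P4→Q4 (+1); matched 3.
Augmenting path P5→Q1 (+1); matched 4.
Augmenting path P3→Q2→P1→Q5 (+1); matched 5.
No augmenting path remains; maximum matching = 5.
König certificate: {P1, P2, P4, P5, Q2} is a vertex cover of size 5 (every listed pair touches it), so no matching can be larger.

5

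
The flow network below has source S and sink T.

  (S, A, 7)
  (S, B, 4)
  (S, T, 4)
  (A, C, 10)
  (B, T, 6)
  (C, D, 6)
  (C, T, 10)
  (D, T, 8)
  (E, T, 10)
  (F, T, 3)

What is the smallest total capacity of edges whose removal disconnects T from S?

15

Augment S→T: bottleneck 4, flow now 4.
Augment S→B→T: bottleneck 4, flow now 8.
Augment S→A→C→T: bottleneck 7, flow now 15.
No augmenting path remains; maximum flow = 15.
By max-flow min-cut, the minimum cut capacity equals the max flow.
In the residual graph, reachable from S: {S}.
Min-cut edges: S→A (7), S→B (4), S→T (4); capacity 7 + 4 + 4 = 15.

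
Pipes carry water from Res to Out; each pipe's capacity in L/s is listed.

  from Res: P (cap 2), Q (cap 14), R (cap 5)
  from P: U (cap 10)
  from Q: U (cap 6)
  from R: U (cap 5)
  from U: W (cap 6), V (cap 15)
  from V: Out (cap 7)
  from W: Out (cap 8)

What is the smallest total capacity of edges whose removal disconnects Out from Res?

13

Augment Res→P→U→V→Out: bottleneck 2, flow now 2.
Augment Res→Q→U→V→Out: bottleneck 5, flow now 7.
Augment Res→Q→U→W→Out: bottleneck 1, flow now 8.
Augment Res→R→U→W→Out: bottleneck 5, flow now 13.
No augmenting path remains; maximum flow = 13.
By max-flow min-cut, the minimum cut capacity equals the max flow.
In the residual graph, reachable from Res: {Res, Q}.
Min-cut edges: Res→P (2), Res→R (5), Q→U (6); capacity 2 + 5 + 6 = 13.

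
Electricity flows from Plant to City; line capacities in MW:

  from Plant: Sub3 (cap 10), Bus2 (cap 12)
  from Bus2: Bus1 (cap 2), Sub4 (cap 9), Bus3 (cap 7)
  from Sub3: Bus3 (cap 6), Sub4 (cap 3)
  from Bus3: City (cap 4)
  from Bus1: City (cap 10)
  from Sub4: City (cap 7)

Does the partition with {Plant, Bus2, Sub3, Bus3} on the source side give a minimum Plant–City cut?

No — its capacity is 18, but the minimum cut has capacity 13.

Given cut capacity: 2 + 9 + 3 + 4 = 18.
Augment Plant→Bus2→Bus3→City: bottleneck 4, flow now 4.
Augment Plant→Bus2→Bus1→City: bottleneck 2, flow now 6.
Augment Plant→Bus2→Sub4→City: bottleneck 6, flow now 12.
Augment Plant→Sub3→Sub4→City: bottleneck 1, flow now 13.
No augmenting path remains; maximum flow = 13.
In the residual graph, reachable from Plant: {Plant, Bus2, Sub3, Bus3, Sub4}.
Min-cut edges: Bus2→Bus1 (2), Bus3→City (4), Sub4→City (7); capacity 2 + 4 + 7 = 13.
Cut capacity 18 exceeds the max flow 13, so it is not minimum.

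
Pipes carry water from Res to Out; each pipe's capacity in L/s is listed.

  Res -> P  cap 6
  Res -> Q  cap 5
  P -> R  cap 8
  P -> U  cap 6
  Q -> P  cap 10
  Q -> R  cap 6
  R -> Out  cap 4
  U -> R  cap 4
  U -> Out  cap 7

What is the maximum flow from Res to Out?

10

Augment Res→P→R→Out: bottleneck 4, flow now 4.
Augment Res→P→U→Out: bottleneck 2, flow now 6.
Augment Res→Q→P→U→Out: bottleneck 4, flow now 10.
No augmenting path remains; maximum flow = 10.
In the residual graph, reachable from Res: {Res, P, Q, R}.
Min-cut edges: P→U (6), R→Out (4); capacity 6 + 4 = 10.
This cut is saturated, so no flow can exceed 10.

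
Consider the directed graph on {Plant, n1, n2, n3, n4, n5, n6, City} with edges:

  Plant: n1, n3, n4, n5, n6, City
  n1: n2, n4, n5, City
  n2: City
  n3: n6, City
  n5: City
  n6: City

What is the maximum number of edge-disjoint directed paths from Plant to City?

5

Assign every edge capacity 1; by Menger, the answer equals the max flow.
Path Plant→City (+1); total 1.
Path Plant→n1→City (+1); total 2.
Path Plant→n3→City (+1); total 3.
Path Plant→n5→City (+1); total 4.
Path Plant→n6→City (+1); total 5.
No residual Plant→City path; max flow = 5.
Certifying cut of size 5: {Plant→City, Plant→n1, Plant→n3, Plant→n5, Plant→n6}.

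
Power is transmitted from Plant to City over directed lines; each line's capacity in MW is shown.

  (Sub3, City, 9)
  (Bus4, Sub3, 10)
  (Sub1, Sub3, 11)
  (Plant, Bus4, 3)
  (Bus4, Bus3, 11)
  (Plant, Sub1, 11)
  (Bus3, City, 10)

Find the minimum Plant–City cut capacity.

Augment Plant→Sub1→Sub3→City: bottleneck 9, flow now 9.
Augment Plant→Bus4→Bus3→City: bottleneck 3, flow now 12.
No augmenting path remains; maximum flow = 12.
By max-flow min-cut, the minimum cut capacity equals the max flow.
In the residual graph, reachable from Plant: {Plant, Sub1, Sub3}.
Min-cut edges: Plant→Bus4 (3), Sub3→City (9); capacity 3 + 9 = 12.

12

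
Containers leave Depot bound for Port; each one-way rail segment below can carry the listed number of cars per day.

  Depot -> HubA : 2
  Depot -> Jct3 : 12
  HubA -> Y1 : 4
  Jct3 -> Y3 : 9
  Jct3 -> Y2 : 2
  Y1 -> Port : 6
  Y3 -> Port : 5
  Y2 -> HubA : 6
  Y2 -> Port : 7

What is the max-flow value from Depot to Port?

9

Augment Depot→HubA→Y1→Port: bottleneck 2, flow now 2.
Augment Depot→Jct3→Y3→Port: bottleneck 5, flow now 7.
Augment Depot→Jct3→Y2→Port: bottleneck 2, flow now 9.
No augmenting path remains; maximum flow = 9.
In the residual graph, reachable from Depot: {Depot, Jct3, Y3}.
Min-cut edges: Depot→HubA (2), Jct3→Y2 (2), Y3→Port (5); capacity 2 + 2 + 5 = 9.
This cut is saturated, so no flow can exceed 9.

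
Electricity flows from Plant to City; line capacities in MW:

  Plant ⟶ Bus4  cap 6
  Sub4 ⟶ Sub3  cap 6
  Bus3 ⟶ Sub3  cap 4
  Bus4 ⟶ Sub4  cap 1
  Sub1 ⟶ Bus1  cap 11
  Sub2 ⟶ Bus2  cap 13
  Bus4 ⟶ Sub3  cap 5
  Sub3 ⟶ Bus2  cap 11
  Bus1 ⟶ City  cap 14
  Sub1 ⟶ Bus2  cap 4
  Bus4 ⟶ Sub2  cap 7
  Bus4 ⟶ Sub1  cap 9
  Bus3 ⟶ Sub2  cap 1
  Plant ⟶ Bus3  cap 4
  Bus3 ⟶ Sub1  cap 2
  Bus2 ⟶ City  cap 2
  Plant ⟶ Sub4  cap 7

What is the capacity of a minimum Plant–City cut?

10

Augment Plant→Bus3→Sub1→Bus2→City: bottleneck 2, flow now 2.
Augment Plant→Bus4→Sub1→Bus1→City: bottleneck 6, flow now 8.
Augment Plant→Bus3→Sub2→Bus2→Sub1→Bus1→City: bottleneck 1, flow now 9. (uses reverse residual edge)
Augment Plant→Bus3→Sub3→Bus2→Sub1→Bus1→City: bottleneck 1, flow now 10. (uses reverse residual edge)
No augmenting path remains; maximum flow = 10.
By max-flow min-cut, the minimum cut capacity equals the max flow.
In the residual graph, reachable from Plant: {Plant, Bus3, Sub4, Sub2, Sub3, Bus2}.
Min-cut edges: Plant→Bus4 (6), Bus3→Sub1 (2), Bus2→City (2); capacity 6 + 2 + 2 = 10.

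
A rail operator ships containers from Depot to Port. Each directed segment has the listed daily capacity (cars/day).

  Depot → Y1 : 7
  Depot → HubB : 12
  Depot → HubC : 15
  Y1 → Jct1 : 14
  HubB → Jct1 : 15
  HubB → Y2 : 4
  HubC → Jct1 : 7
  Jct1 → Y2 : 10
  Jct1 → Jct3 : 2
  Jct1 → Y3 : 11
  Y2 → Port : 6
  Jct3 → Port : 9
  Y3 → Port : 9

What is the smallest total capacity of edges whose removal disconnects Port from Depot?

Augment Depot→HubB→Y2→Port: bottleneck 4, flow now 4.
Augment Depot→Y1→Jct1→Y2→Port: bottleneck 2, flow now 6.
Augment Depot→Y1→Jct1→Jct3→Port: bottleneck 2, flow now 8.
Augment Depot→Y1→Jct1→Y3→Port: bottleneck 3, flow now 11.
Augment Depot→HubB→Jct1→Y3→Port: bottleneck 6, flow now 17.
No augmenting path remains; maximum flow = 17.
By max-flow min-cut, the minimum cut capacity equals the max flow.
In the residual graph, reachable from Depot: {Depot, Y1, HubB, HubC, Jct1, Y2, Y3}.
Min-cut edges: Jct1→Jct3 (2), Y2→Port (6), Y3→Port (9); capacity 2 + 6 + 9 = 17.

17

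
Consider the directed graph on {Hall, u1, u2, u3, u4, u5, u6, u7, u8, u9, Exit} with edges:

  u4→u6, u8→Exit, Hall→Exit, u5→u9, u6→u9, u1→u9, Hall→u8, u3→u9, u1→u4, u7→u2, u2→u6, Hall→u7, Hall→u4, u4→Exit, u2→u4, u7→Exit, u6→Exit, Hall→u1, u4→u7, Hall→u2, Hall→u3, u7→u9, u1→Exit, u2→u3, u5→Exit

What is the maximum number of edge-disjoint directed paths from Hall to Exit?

6

Assign every edge capacity 1; by Menger, the answer equals the max flow.
Path Hall→Exit (+1); total 1.
Path Hall→u1→Exit (+1); total 2.
Path Hall→u4→Exit (+1); total 3.
Path Hall→u7→Exit (+1); total 4.
Path Hall→u8→Exit (+1); total 5.
Path Hall→u2→u6→Exit (+1); total 6.
No residual Hall→Exit path; max flow = 6.
Certifying cut of size 6: {Hall→Exit, Hall→u1, Hall→u2, Hall→u4, Hall→u7, Hall→u8}.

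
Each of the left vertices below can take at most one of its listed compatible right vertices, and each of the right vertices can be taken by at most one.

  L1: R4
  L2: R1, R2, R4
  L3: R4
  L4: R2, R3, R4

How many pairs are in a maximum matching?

3

Unit-capacity flow: source→left, listed edges, right→sink; max matching = max flow.
Augmenting path L1→R4 (+1); matched 1.
Augmenting path L2→R1 (+1); matched 2.
Augmenting path L4→R2 (+1); matched 3.
No augmenting path remains; maximum matching = 3.
König certificate: {L2, L4, R4} is a vertex cover of size 3 (every listed pair touches it), so no matching can be larger.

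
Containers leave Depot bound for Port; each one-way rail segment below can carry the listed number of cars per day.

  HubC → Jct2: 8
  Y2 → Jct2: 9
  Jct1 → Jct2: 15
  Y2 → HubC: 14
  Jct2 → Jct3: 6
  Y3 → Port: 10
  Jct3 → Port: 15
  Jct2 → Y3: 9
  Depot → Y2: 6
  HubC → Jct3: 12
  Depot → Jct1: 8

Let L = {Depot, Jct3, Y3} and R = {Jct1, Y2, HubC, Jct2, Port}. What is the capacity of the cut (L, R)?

Edges leaving {Depot, Jct3, Y3}: Depot→Jct1 (8), Depot→Y2 (6), Jct3→Port (15), Y3→Port (10).
Cut capacity = 8 + 6 + 15 + 10 = 39.

39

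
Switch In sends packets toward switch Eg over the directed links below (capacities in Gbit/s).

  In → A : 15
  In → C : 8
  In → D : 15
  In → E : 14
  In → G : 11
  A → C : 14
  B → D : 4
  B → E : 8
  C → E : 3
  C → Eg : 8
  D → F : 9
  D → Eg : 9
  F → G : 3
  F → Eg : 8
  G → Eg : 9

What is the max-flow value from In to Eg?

Augment In→C→Eg: bottleneck 8, flow now 8.
Augment In→D→Eg: bottleneck 9, flow now 17.
Augment In→G→Eg: bottleneck 9, flow now 26.
Augment In→D→F→Eg: bottleneck 6, flow now 32.
No augmenting path remains; maximum flow = 32.
In the residual graph, reachable from In: {In, A, C, E, G}.
Min-cut edges: In→D (15), C→Eg (8), G→Eg (9); capacity 15 + 8 + 9 = 32.
This cut is saturated, so no flow can exceed 32.

32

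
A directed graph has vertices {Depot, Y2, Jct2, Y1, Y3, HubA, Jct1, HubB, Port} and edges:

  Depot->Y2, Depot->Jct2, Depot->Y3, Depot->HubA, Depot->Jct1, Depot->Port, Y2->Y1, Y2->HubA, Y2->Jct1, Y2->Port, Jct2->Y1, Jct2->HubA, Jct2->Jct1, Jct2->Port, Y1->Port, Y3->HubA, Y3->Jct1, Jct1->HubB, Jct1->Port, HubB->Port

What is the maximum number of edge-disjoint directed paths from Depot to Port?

Assign every edge capacity 1; by Menger, the answer equals the max flow.
Path Depot→Port (+1); total 1.
Path Depot→Y2→Port (+1); total 2.
Path Depot→Jct2→Port (+1); total 3.
Path Depot→Jct1→Port (+1); total 4.
Path Depot→Y3→Jct1→HubB→Port (+1); total 5.
No residual Depot→Port path; max flow = 5.
Certifying cut of size 5: {Depot→Jct1, Depot→Jct2, Depot→Port, Depot→Y2, Depot→Y3}.

5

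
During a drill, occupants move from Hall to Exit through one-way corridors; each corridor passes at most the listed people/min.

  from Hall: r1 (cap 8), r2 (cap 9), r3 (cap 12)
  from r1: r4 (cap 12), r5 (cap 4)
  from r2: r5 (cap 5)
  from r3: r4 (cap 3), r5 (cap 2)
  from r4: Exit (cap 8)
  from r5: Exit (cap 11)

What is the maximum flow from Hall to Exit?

Augment Hall→r1→r4→Exit: bottleneck 8, flow now 8.
Augment Hall→r2→r5→Exit: bottleneck 5, flow now 13.
Augment Hall→r3→r5→Exit: bottleneck 2, flow now 15.
Augment Hall→r3→r4→r1→r5→Exit: bottleneck 3, flow now 18. (uses reverse residual edge)
No augmenting path remains; maximum flow = 18.
In the residual graph, reachable from Hall: {Hall, r2, r3}.
Min-cut edges: Hall→r1 (8), r2→r5 (5), r3→r4 (3), r3→r5 (2); capacity 8 + 5 + 3 + 2 = 18.
This cut is saturated, so no flow can exceed 18.

18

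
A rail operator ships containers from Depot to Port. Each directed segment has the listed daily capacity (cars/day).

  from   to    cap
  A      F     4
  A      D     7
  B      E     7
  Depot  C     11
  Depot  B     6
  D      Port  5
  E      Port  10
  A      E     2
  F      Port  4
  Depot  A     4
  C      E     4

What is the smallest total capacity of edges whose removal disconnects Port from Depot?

Augment Depot→A→D→Port: bottleneck 4, flow now 4.
Augment Depot→B→E→Port: bottleneck 6, flow now 10.
Augment Depot→C→E→Port: bottleneck 4, flow now 14.
No augmenting path remains; maximum flow = 14.
By max-flow min-cut, the minimum cut capacity equals the max flow.
In the residual graph, reachable from Depot: {Depot, C}.
Min-cut edges: Depot→A (4), Depot→B (6), C→E (4); capacity 4 + 6 + 4 = 14.

14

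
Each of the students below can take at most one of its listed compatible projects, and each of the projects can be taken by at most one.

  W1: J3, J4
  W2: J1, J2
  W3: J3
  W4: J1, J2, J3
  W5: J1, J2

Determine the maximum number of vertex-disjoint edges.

Unit-capacity flow: source→left, listed edges, right→sink; max matching = max flow.
Augmenting path W1→J3 (+1); matched 1.
Augmenting path W2→J1 (+1); matched 2.
Augmenting path W4→J2 (+1); matched 3.
Augmenting path W3→J3→W1→J4 (+1); matched 4.
No augmenting path remains; maximum matching = 4.
König certificate: {W1, J1, J2, J3} is a vertex cover of size 4 (every listed pair touches it), so no matching can be larger.

4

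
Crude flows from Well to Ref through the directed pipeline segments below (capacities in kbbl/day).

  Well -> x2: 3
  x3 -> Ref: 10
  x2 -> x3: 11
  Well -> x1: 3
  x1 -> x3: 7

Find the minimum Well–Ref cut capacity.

6

Augment Well→x1→x3→Ref: bottleneck 3, flow now 3.
Augment Well→x2→x3→Ref: bottleneck 3, flow now 6.
No augmenting path remains; maximum flow = 6.
By max-flow min-cut, the minimum cut capacity equals the max flow.
In the residual graph, reachable from Well: {Well}.
Min-cut edges: Well→x1 (3), Well→x2 (3); capacity 3 + 3 = 6.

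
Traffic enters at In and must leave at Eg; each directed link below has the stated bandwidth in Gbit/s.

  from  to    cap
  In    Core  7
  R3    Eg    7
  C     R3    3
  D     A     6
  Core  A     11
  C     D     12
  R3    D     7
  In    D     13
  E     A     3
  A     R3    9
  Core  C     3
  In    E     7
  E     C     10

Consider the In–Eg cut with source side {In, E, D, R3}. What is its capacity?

33

Edges leaving {In, E, D, R3}: In→Core (7), E→A (3), E→C (10), D→A (6), R3→Eg (7).
Cut capacity = 7 + 3 + 10 + 6 + 7 = 33.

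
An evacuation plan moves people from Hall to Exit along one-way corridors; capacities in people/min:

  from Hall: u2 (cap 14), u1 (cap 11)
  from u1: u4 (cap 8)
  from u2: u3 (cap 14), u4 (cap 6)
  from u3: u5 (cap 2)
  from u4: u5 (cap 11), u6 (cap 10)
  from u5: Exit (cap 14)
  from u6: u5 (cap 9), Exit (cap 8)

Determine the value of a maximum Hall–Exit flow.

16

Augment Hall→u1→u4→u5→Exit: bottleneck 8, flow now 8.
Augment Hall→u2→u3→u5→Exit: bottleneck 2, flow now 10.
Augment Hall→u2→u4→u5→Exit: bottleneck 3, flow now 13.
Augment Hall→u2→u4→u6→Exit: bottleneck 3, flow now 16.
No augmenting path remains; maximum flow = 16.
In the residual graph, reachable from Hall: {Hall, u1, u2, u3}.
Min-cut edges: u1→u4 (8), u2→u4 (6), u3→u5 (2); capacity 8 + 6 + 2 = 16.
This cut is saturated, so no flow can exceed 16.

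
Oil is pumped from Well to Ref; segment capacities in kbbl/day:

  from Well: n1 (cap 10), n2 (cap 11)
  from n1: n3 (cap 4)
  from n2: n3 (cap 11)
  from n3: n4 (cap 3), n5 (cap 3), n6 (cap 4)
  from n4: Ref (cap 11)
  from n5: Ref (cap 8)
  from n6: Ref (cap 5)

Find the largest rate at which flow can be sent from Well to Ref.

Augment Well→n1→n3→n4→Ref: bottleneck 3, flow now 3.
Augment Well→n1→n3→n5→Ref: bottleneck 1, flow now 4.
Augment Well→n2→n3→n5→Ref: bottleneck 2, flow now 6.
Augment Well→n2→n3→n6→Ref: bottleneck 4, flow now 10.
No augmenting path remains; maximum flow = 10.
In the residual graph, reachable from Well: {Well, n1, n2, n3}.
Min-cut edges: n3→n4 (3), n3→n5 (3), n3→n6 (4); capacity 3 + 3 + 4 = 10.
This cut is saturated, so no flow can exceed 10.

10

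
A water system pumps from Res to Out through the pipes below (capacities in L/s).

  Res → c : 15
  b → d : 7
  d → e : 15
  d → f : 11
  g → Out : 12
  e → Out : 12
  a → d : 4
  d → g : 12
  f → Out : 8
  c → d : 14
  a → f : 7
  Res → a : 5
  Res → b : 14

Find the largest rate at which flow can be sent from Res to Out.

Augment Res→a→f→Out: bottleneck 5, flow now 5.
Augment Res→b→d→e→Out: bottleneck 7, flow now 12.
Augment Res→c→d→e→Out: bottleneck 5, flow now 17.
Augment Res→c→d→f→Out: bottleneck 3, flow now 20.
Augment Res→c→d→g→Out: bottleneck 6, flow now 26.
No augmenting path remains; maximum flow = 26.
In the residual graph, reachable from Res: {Res, b, c}.
Min-cut edges: Res→a (5), b→d (7), c→d (14); capacity 5 + 7 + 14 = 26.
This cut is saturated, so no flow can exceed 26.

26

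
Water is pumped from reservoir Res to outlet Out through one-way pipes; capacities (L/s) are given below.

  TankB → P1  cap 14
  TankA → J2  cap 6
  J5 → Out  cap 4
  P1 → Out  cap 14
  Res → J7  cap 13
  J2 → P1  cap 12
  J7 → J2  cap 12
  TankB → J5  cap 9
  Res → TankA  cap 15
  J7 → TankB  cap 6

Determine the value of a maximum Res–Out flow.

Augment Res→J7→J2→P1→Out: bottleneck 12, flow now 12.
Augment Res→J7→TankB→P1→Out: bottleneck 1, flow now 13.
Augment Res→TankA→J2→J7→TankB→P1→Out: bottleneck 1, flow now 14. (uses reverse residual edge)
Augment Res→TankA→J2→J7→TankB→J5→Out: bottleneck 4, flow now 18. (uses reverse residual edge)
No augmenting path remains; maximum flow = 18.
In the residual graph, reachable from Res: {Res, J7, TankA, J2}.
Min-cut edges: J7→TankB (6), J2→P1 (12); capacity 6 + 12 = 18.
This cut is saturated, so no flow can exceed 18.

18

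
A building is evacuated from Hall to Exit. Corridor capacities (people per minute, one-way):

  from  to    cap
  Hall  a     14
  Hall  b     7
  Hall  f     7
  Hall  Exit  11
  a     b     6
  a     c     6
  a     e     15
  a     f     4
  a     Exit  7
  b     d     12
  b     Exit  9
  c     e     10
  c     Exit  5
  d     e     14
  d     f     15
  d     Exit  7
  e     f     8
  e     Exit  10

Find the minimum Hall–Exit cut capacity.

32

Augment Hall→Exit: bottleneck 11, flow now 11.
Augment Hall→a→Exit: bottleneck 7, flow now 18.
Augment Hall→b→Exit: bottleneck 7, flow now 25.
Augment Hall→a→b→Exit: bottleneck 2, flow now 27.
Augment Hall→a→c→Exit: bottleneck 5, flow now 32.
No augmenting path remains; maximum flow = 32.
By max-flow min-cut, the minimum cut capacity equals the max flow.
In the residual graph, reachable from Hall: {Hall, f}.
Min-cut edges: Hall→a (14), Hall→b (7), Hall→Exit (11); capacity 14 + 7 + 11 = 32.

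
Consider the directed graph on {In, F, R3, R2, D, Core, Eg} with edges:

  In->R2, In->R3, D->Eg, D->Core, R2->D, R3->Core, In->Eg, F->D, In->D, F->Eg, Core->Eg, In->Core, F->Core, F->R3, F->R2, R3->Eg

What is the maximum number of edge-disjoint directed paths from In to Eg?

Assign every edge capacity 1; by Menger, the answer equals the max flow.
Path In→Eg (+1); total 1.
Path In→R3→Eg (+1); total 2.
Path In→D→Eg (+1); total 3.
Path In→Core→Eg (+1); total 4.
No residual In→Eg path; max flow = 4.
Certifying cut of size 4: {Core→Eg, D→Eg, In→Eg, In→R3}.

4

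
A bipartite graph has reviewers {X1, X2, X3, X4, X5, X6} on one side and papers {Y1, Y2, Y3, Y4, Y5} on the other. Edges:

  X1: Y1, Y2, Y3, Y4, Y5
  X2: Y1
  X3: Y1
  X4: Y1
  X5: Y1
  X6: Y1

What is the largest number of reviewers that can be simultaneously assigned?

2

Unit-capacity flow: source→left, listed edges, right→sink; max matching = max flow.
Augmenting path X1→Y1 (+1); matched 1.
Augmenting path X2→Y1→X1→Y2 (+1); matched 2.
No augmenting path remains; maximum matching = 2.
König certificate: {X1, Y1} is a vertex cover of size 2 (every listed pair touches it), so no matching can be larger.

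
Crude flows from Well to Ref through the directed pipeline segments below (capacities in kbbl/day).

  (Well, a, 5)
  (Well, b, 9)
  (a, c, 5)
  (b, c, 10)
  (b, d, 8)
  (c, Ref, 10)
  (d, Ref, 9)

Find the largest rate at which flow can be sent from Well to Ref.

Augment Well→a→c→Ref: bottleneck 5, flow now 5.
Augment Well→b→c→Ref: bottleneck 5, flow now 10.
Augment Well→b→d→Ref: bottleneck 4, flow now 14.
No augmenting path remains; maximum flow = 14.
In the residual graph, reachable from Well: {Well}.
Min-cut edges: Well→a (5), Well→b (9); capacity 5 + 9 = 14.
This cut is saturated, so no flow can exceed 14.

14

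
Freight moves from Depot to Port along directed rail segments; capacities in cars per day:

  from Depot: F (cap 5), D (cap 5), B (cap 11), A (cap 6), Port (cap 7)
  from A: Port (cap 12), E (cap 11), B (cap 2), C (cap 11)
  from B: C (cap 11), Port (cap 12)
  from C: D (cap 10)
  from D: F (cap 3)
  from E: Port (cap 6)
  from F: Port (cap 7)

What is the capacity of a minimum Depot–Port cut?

Augment Depot→Port: bottleneck 7, flow now 7.
Augment Depot→A→Port: bottleneck 6, flow now 13.
Augment Depot→B→Port: bottleneck 11, flow now 24.
Augment Depot→F→Port: bottleneck 5, flow now 29.
Augment Depot→D→F→Port: bottleneck 2, flow now 31.
No augmenting path remains; maximum flow = 31.
By max-flow min-cut, the minimum cut capacity equals the max flow.
In the residual graph, reachable from Depot: {Depot, D, F}.
Min-cut edges: Depot→A (6), Depot→B (11), Depot→Port (7), F→Port (7); capacity 6 + 11 + 7 + 7 = 31.

31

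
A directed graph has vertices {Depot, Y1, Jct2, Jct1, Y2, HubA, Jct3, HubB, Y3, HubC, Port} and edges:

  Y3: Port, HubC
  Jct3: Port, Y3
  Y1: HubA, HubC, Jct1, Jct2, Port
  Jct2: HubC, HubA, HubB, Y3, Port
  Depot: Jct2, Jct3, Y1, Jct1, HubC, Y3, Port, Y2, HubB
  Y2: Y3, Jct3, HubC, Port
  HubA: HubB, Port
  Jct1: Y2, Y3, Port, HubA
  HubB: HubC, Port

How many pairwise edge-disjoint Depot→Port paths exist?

Assign every edge capacity 1; by Menger, the answer equals the max flow.
Path Depot→Port (+1); total 1.
Path Depot→Y1→Port (+1); total 2.
Path Depot→Jct2→Port (+1); total 3.
Path Depot→Jct1→Port (+1); total 4.
Path Depot→Y2→Port (+1); total 5.
Path Depot→Jct3→Port (+1); total 6.
Path Depot→HubB→Port (+1); total 7.
Path Depot→Y3→Port (+1); total 8.
No residual Depot→Port path; max flow = 8.
Certifying cut of size 8: {Depot→HubB, Depot→Jct1, Depot→Jct2, Depot→Jct3, Depot→Port, Depot→Y1, Depot→Y2, Depot→Y3}.

8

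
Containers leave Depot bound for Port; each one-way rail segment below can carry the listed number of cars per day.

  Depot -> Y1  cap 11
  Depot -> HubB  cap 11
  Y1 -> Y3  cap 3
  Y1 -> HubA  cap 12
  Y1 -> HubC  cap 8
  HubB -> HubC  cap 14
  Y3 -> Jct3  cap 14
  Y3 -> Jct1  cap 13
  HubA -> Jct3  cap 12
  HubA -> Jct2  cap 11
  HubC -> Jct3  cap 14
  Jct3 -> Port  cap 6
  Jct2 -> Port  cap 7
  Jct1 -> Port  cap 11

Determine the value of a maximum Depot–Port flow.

16

Augment Depot→Y1→Y3→Jct3→Port: bottleneck 3, flow now 3.
Augment Depot→Y1→HubA→Jct3→Port: bottleneck 3, flow now 6.
Augment Depot→Y1→HubA→Jct2→Port: bottleneck 5, flow now 11.
Augment Depot→HubB→HubC→Jct3→Y3→Jct1→Port: bottleneck 3, flow now 14. (uses reverse residual edge)
Augment Depot→HubB→HubC→Jct3→HubA→Jct2→Port: bottleneck 2, flow now 16. (uses reverse residual edge)
No augmenting path remains; maximum flow = 16.
In the residual graph, reachable from Depot: {Depot, Y1, HubB, HubA, HubC, Jct3, Jct2}.
Min-cut edges: Y1→Y3 (3), Jct3→Port (6), Jct2→Port (7); capacity 3 + 6 + 7 = 16.
This cut is saturated, so no flow can exceed 16.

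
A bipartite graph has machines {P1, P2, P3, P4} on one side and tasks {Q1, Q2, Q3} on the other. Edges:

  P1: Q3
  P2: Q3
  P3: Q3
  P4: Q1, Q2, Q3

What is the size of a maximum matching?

Unit-capacity flow: source→left, listed edges, right→sink; max matching = max flow.
Augmenting path P1→Q3 (+1); matched 1.
Augmenting path P4→Q1 (+1); matched 2.
No augmenting path remains; maximum matching = 2.
König certificate: {P4, Q3} is a vertex cover of size 2 (every listed pair touches it), so no matching can be larger.

2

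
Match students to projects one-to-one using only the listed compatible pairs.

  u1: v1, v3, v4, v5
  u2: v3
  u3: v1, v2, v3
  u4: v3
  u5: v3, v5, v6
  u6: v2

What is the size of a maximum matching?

5

Unit-capacity flow: source→left, listed edges, right→sink; max matching = max flow.
Augmenting path u1→v1 (+1); matched 1.
Augmenting path u2→v3 (+1); matched 2.
Augmenting path u3→v2 (+1); matched 3.
Augmenting path u5→v5 (+1); matched 4.
Augmenting path u6→v2→u3→v1→u1→v4 (+1); matched 5.
No augmenting path remains; maximum matching = 5.
König certificate: {u1, u3, u5, u6, v3} is a vertex cover of size 5 (every listed pair touches it), so no matching can be larger.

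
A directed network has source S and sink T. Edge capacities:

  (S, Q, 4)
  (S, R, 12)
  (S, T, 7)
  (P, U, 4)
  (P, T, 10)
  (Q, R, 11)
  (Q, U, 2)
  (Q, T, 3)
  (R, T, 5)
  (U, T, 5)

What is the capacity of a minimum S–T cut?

16

Augment S→T: bottleneck 7, flow now 7.
Augment S→Q→T: bottleneck 3, flow now 10.
Augment S→R→T: bottleneck 5, flow now 15.
Augment S→Q→U→T: bottleneck 1, flow now 16.
No augmenting path remains; maximum flow = 16.
By max-flow min-cut, the minimum cut capacity equals the max flow.
In the residual graph, reachable from S: {S, R}.
Min-cut edges: S→Q (4), S→T (7), R→T (5); capacity 4 + 7 + 5 = 16.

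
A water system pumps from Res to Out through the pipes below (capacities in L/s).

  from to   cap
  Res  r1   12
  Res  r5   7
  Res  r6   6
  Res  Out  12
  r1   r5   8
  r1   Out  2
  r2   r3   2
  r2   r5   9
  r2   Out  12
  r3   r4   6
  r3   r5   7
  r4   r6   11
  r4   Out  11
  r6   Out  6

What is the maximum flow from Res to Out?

20

Augment Res→Out: bottleneck 12, flow now 12.
Augment Res→r1→Out: bottleneck 2, flow now 14.
Augment Res→r6→Out: bottleneck 6, flow now 20.
No augmenting path remains; maximum flow = 20.
In the residual graph, reachable from Res: {Res, r1, r5}.
Min-cut edges: Res→r6 (6), Res→Out (12), r1→Out (2); capacity 6 + 12 + 2 = 20.
This cut is saturated, so no flow can exceed 20.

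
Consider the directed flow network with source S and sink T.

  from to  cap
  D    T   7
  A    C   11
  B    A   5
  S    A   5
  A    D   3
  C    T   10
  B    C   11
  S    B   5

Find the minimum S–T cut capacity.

10

Augment S→A→C→T: bottleneck 5, flow now 5.
Augment S→B→C→T: bottleneck 5, flow now 10.
No augmenting path remains; maximum flow = 10.
By max-flow min-cut, the minimum cut capacity equals the max flow.
In the residual graph, reachable from S: {S}.
Min-cut edges: S→A (5), S→B (5); capacity 5 + 5 = 10.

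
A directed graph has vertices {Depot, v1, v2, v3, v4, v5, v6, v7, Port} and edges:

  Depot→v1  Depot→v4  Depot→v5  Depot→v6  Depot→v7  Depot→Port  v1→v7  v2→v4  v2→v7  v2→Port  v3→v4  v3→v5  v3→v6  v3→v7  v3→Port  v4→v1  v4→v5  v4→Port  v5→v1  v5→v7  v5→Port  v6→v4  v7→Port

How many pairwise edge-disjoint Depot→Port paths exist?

4

Assign every edge capacity 1; by Menger, the answer equals the max flow.
Path Depot→Port (+1); total 1.
Path Depot→v4→Port (+1); total 2.
Path Depot→v5→Port (+1); total 3.
Path Depot→v7→Port (+1); total 4.
No residual Depot→Port path; max flow = 4.
Certifying cut of size 4: {Depot→Port, v4→Port, v5→Port, v7→Port}.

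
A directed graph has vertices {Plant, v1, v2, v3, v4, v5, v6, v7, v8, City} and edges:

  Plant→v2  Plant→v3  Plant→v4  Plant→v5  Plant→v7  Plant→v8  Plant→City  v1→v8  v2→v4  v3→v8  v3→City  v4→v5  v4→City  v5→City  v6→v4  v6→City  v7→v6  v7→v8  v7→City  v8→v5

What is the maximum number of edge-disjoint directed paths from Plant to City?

Assign every edge capacity 1; by Menger, the answer equals the max flow.
Path Plant→City (+1); total 1.
Path Plant→v3→City (+1); total 2.
Path Plant→v4→City (+1); total 3.
Path Plant→v5→City (+1); total 4.
Path Plant→v7→City (+1); total 5.
No residual Plant→City path; max flow = 5.
Certifying cut of size 5: {Plant→City, Plant→v3, Plant→v7, v4→City, v5→City}.

5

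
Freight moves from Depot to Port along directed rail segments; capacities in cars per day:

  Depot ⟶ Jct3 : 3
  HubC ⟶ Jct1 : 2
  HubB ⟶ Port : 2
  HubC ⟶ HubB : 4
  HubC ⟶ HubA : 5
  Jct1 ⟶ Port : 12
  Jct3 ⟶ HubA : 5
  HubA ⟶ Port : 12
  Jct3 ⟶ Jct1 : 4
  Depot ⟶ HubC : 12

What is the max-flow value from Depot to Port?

Augment Depot→HubC→Jct1→Port: bottleneck 2, flow now 2.
Augment Depot→HubC→HubB→Port: bottleneck 2, flow now 4.
Augment Depot→HubC→HubA→Port: bottleneck 5, flow now 9.
Augment Depot→Jct3→Jct1→Port: bottleneck 3, flow now 12.
No augmenting path remains; maximum flow = 12.
In the residual graph, reachable from Depot: {Depot, HubC, HubB}.
Min-cut edges: Depot→Jct3 (3), HubC→Jct1 (2), HubC→HubA (5), HubB→Port (2); capacity 3 + 2 + 5 + 2 = 12.
This cut is saturated, so no flow can exceed 12.

12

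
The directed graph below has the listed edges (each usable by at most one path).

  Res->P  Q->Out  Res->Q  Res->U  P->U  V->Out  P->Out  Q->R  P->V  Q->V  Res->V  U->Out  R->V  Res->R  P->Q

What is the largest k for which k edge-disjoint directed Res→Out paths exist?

Assign every edge capacity 1; by Menger, the answer equals the max flow.
Path Res→P→Out (+1); total 1.
Path Res→Q→Out (+1); total 2.
Path Res→U→Out (+1); total 3.
Path Res→V→Out (+1); total 4.
No residual Res→Out path; max flow = 4.
Certifying cut of size 4: {Res→P, Res→Q, Res→U, V→Out}.

4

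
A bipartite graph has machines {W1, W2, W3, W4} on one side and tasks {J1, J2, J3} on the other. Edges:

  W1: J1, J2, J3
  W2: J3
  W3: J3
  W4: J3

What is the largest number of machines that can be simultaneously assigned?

Unit-capacity flow: source→left, listed edges, right→sink; max matching = max flow.
Augmenting path W1→J1 (+1); matched 1.
Augmenting path W2→J3 (+1); matched 2.
No augmenting path remains; maximum matching = 2.
König certificate: {W1, J3} is a vertex cover of size 2 (every listed pair touches it), so no matching can be larger.

2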